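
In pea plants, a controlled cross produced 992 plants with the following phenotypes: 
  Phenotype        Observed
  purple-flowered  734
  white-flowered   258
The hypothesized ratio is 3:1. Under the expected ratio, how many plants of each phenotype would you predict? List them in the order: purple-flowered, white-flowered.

The 3:1 ratio has 4 parts, so with N = 992 the expected counts are:
  purple-flowered: 992 × 3/4 = 744
  white-flowered: 992 × 1/4 = 248

744, 248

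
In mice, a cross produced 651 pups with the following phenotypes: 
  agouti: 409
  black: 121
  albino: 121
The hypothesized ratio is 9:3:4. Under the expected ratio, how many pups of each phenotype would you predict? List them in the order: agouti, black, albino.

366.1875, 122.0625, 162.75

Under the 9:3:4 hypothesis (Σ ratio = 16, N = 651):
  agouti: 651 × 9/16 = 366.1875
  black: 651 × 3/16 = 122.0625
  albino: 651 × 4/16 = 162.75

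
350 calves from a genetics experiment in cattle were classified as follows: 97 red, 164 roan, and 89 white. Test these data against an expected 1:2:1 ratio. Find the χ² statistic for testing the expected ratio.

1.749

Expected counts for N = 350 under a 1:2:1 ratio (total parts = 4):
  red: 350 × 1/4 = 87.5
  roan: 350 × 2/4 = 175
  white: 350 × 1/4 = 87.5
χ² = Σ (O − E)² / E
  red: (97 − 87.5)² / 87.5 = 1.0314
  roan: (164 − 175)² / 175 = 0.6914
  white: (89 − 87.5)² / 87.5 = 0.0257
χ² = 1.0314 + 0.6914 + 0.0257 = 1.7485 ≈ 1.749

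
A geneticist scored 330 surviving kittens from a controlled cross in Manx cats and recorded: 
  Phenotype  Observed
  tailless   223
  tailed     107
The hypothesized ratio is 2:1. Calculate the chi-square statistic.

The 2:1 ratio has 3 parts, so with N = 330 the expected counts are:
  tailless: 330 × 2/3 = 220
  tailed: 330 × 1/3 = 110
χ² = Σ (O − E)² / E
  tailless: (223 − 220)² / 220 = 0.0409
  tailed: (107 − 110)² / 110 = 0.0818
χ² = 0.0409 + 0.0818 = 0.1227 ≈ 0.123

0.123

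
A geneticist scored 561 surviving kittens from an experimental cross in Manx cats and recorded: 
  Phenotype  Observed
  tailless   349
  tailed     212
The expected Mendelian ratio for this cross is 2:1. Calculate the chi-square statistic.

5.013

The 2:1 ratio has 3 parts, so with N = 561 the expected counts are:
  tailless: 561 × 2/3 = 374
  tailed: 561 × 1/3 = 187
χ² = Σ (O − E)² / E
  tailless: (349 − 374)² / 374 = 1.6711
  tailed: (212 − 187)² / 187 = 3.3422
χ² = 1.6711 + 3.3422 = 5.0133 ≈ 5.013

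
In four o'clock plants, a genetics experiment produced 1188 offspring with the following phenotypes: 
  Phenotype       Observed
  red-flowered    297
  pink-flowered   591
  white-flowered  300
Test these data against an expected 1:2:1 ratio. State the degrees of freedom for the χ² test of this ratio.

A goodness-of-fit test with 3 phenotype classes has df = 3 − 1 = 2.

2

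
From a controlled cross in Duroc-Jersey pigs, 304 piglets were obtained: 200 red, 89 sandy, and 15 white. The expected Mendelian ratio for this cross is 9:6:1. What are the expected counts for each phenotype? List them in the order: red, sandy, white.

171, 114, 19

Total ratio parts = 16. Expected numbers out of 304:
  red: 304 × 9/16 = 171
  sandy: 304 × 6/16 = 114
  white: 304 × 1/16 = 19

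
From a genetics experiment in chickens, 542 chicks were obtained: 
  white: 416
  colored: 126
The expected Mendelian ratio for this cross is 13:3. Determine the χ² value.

The 13:3 ratio has 16 parts, so with N = 542 the expected counts are:
  white: 542 × 13/16 = 440.375
  colored: 542 × 3/16 = 101.625
χ² = Σ (O − E)² / E
  white: (416 − 440.375)² / 440.375 = 1.3492
  colored: (126 − 101.625)² / 101.625 = 5.8464
χ² = 1.3492 + 5.8464 = 7.1956 ≈ 7.196

7.196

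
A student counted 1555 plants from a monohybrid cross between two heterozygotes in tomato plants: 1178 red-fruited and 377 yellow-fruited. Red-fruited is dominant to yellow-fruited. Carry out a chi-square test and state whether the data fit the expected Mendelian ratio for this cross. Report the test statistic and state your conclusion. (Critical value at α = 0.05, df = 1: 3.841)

For a monohybrid cross between heterozygotes with complete dominance, the expected phenotypic ratio is 3:1.
The 3:1 ratio has 4 parts, so with N = 1555 the expected counts are:
  red-fruited: 1555 × 3/4 = 1166.25
  yellow-fruited: 1555 × 1/4 = 388.75
χ² = Σ (O − E)² / E
  red-fruited: (1178 − 1166.25)² / 1166.25 = 0.1184
  yellow-fruited: (377 − 388.75)² / 388.75 = 0.3551
χ² = 0.1184 + 0.3551 = 0.4735 ≈ 0.474
Degrees of freedom = 2 − 1 = 1; critical value at α = 0.05 is 3.841.
Since 0.474 < 3.841, we fail to reject the null hypothesis — the data are consistent with the 3:1 ratio.

0.474; consistent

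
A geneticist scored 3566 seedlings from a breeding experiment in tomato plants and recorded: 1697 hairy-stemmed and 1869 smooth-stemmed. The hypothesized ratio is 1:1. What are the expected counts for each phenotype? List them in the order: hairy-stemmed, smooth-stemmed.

1783, 1783

Expected counts for N = 3566 under a 1:1 ratio (total parts = 2):
  hairy-stemmed: 3566 × 1/2 = 1783
  smooth-stemmed: 3566 × 1/2 = 1783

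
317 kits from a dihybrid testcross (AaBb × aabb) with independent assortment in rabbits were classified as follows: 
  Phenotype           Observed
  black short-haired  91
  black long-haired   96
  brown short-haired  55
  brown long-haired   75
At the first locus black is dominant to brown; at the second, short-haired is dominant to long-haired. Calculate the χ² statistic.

A dihybrid testcross with independent assortment gives a 1:1:1:1 ratio.
Under the 1:1:1:1 hypothesis (Σ ratio = 4, N = 317):
  black short-haired: 317 × 1/4 = 79.25
  black long-haired: 317 × 1/4 = 79.25
  brown short-haired: 317 × 1/4 = 79.25
  brown long-haired: 317 × 1/4 = 79.25
χ² = Σ (O − E)² / E
  black short-haired: (91 − 79.25)² / 79.25 = 1.7421
  black long-haired: (96 − 79.25)² / 79.25 = 3.5402
  brown short-haired: (55 − 79.25)² / 79.25 = 7.4203
  brown long-haired: (75 − 79.25)² / 79.25 = 0.2279
χ² = 1.7421 + 3.5402 + 7.4203 + 0.2279 = 12.9305 ≈ 12.931

12.931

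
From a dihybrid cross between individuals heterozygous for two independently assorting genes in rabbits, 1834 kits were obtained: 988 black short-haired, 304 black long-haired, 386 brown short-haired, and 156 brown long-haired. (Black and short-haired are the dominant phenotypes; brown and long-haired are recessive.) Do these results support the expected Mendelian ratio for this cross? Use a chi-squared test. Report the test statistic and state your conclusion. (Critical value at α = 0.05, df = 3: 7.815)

A dihybrid F₂ with independent assortment and complete dominance at both loci gives a 9:3:3:1 phenotypic ratio.
Expected counts for N = 1834 under a 9:3:3:1 ratio (total parts = 16):
  black short-haired: 1834 × 9/16 = 1031.625
  black long-haired: 1834 × 3/16 = 343.875
  brown short-haired: 1834 × 3/16 = 343.875
  brown long-haired: 1834 × 1/16 = 114.625
χ² = Σ (O − E)² / E
  black short-haired: (988 − 1031.625)² / 1031.625 = 1.8448
  black long-haired: (304 − 343.875)² / 343.875 = 4.6238
  brown short-haired: (386 − 343.875)² / 343.875 = 5.1604
  brown long-haired: (156 − 114.625)² / 114.625 = 14.9347
χ² = 1.8448 + 4.6238 + 5.1604 + 14.9347 = 26.5637 ≈ 26.564
Degrees of freedom = 4 − 1 = 3; critical value at α = 0.05 is 7.815.
Since 26.564 > 7.815, we reject the null hypothesis — the data do not fit the 9:3:3:1 ratio.

26.564; not consistent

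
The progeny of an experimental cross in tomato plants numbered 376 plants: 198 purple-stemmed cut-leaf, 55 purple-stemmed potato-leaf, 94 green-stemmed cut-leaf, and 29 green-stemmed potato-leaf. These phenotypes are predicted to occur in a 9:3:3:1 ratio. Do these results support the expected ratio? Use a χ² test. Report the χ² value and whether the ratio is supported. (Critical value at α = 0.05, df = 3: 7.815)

13.390; not consistent

Expected counts for N = 376 under a 9:3:3:1 ratio (total parts = 16):
  purple-stemmed cut-leaf: 376 × 9/16 = 211.5
  purple-stemmed potato-leaf: 376 × 3/16 = 70.5
  green-stemmed cut-leaf: 376 × 3/16 = 70.5
  green-stemmed potato-leaf: 376 × 1/16 = 23.5
χ² = Σ (O − E)² / E
  purple-stemmed cut-leaf: (198 − 211.5)² / 211.5 = 0.8617
  purple-stemmed potato-leaf: (55 − 70.5)² / 70.5 = 3.4078
  green-stemmed cut-leaf: (94 − 70.5)² / 70.5 = 7.8333
  green-stemmed potato-leaf: (29 − 23.5)² / 23.5 = 1.2872
χ² = 0.8617 + 3.4078 + 7.8333 + 1.2872 = 13.390
Degrees of freedom = 4 − 1 = 3; critical value at α = 0.05 is 7.815.
Since 13.390 > 7.815, we reject the null hypothesis — the data do not fit the 9:3:3:1 ratio.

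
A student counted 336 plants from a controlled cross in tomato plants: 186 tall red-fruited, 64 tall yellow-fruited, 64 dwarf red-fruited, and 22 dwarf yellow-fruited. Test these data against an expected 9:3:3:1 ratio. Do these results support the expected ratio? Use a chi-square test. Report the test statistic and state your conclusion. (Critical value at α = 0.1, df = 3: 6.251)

0.127; consistent

Total ratio parts = 16. Expected numbers out of 336:
  tall red-fruited: 336 × 9/16 = 189
  tall yellow-fruited: 336 × 3/16 = 63
  dwarf red-fruited: 336 × 3/16 = 63
  dwarf yellow-fruited: 336 × 1/16 = 21
χ² = Σ (O − E)² / E
  tall red-fruited: (186 − 189)² / 189 = 0.0476
  tall yellow-fruited: (64 − 63)² / 63 = 0.0159
  dwarf red-fruited: (64 − 63)² / 63 = 0.0159
  dwarf yellow-fruited: (22 − 21)² / 21 = 0.0476
χ² = 0.0476 + 0.0159 + 0.0159 + 0.0476 = 0.127
Degrees of freedom = 4 − 1 = 3; critical value at α = 0.1 is 6.251.
Since 0.127 < 6.251, we fail to reject the null hypothesis — the data are consistent with the 9:3:3:1 ratio.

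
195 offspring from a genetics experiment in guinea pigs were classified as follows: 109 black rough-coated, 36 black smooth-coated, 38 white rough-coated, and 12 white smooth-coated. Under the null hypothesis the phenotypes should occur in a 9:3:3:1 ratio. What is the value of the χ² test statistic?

Expected counts for N = 195 under a 9:3:3:1 ratio (total parts = 16):
  black rough-coated: 195 × 9/16 = 109.6875
  black smooth-coated: 195 × 3/16 = 36.5625
  white rough-coated: 195 × 3/16 = 36.5625
  white smooth-coated: 195 × 1/16 = 12.1875
χ² = Σ (O − E)² / E
  black rough-coated: (109 − 109.6875)² / 109.6875 = 0.0043
  black smooth-coated: (36 − 36.5625)² / 36.5625 = 0.0087
  white rough-coated: (38 − 36.5625)² / 36.5625 = 0.0565
  white smooth-coated: (12 − 12.1875)² / 12.1875 = 0.0029
χ² = 0.0043 + 0.0087 + 0.0565 + 0.0029 = 0.0724 ≈ 0.072

0.072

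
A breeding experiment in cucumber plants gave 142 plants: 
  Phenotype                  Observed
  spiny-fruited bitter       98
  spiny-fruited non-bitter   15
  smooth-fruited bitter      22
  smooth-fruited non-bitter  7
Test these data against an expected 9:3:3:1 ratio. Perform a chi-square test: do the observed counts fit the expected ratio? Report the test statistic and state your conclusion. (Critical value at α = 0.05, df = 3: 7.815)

Total ratio parts = 16. Expected numbers out of 142:
  spiny-fruited bitter: 142 × 9/16 = 79.875
  spiny-fruited non-bitter: 142 × 3/16 = 26.625
  smooth-fruited bitter: 142 × 3/16 = 26.625
  smooth-fruited non-bitter: 142 × 1/16 = 8.875
χ² = Σ (O − E)² / E
  spiny-fruited bitter: (98 − 79.875)² / 79.875 = 4.1129
  spiny-fruited non-bitter: (15 − 26.625)² / 26.625 = 5.0757
  smooth-fruited bitter: (22 − 26.625)² / 26.625 = 0.8034
  smooth-fruited non-bitter: (7 − 8.875)² / 8.875 = 0.3961
χ² = 4.1129 + 5.0757 + 0.8034 + 0.3961 = 10.3881 ≈ 10.388
Degrees of freedom = 4 − 1 = 3; critical value at α = 0.05 is 7.815.
Since 10.388 > 7.815, we reject the null hypothesis — the data do not fit the 9:3:3:1 ratio.

10.388; not consistent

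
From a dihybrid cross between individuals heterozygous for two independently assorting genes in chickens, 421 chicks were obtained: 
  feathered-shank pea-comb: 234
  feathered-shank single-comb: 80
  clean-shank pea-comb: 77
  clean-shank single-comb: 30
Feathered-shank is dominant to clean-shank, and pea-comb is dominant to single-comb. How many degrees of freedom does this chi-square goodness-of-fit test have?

3

A dihybrid F₂ with independent assortment and complete dominance at both loci gives a 9:3:3:1 phenotypic ratio.
A goodness-of-fit test with 4 phenotype classes has df = 4 − 1 = 3.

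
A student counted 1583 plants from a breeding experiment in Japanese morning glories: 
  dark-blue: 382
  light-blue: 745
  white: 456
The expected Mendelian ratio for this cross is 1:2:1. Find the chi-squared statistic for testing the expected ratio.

The 1:2:1 ratio has 4 parts, so with N = 1583 the expected counts are:
  dark-blue: 1583 × 1/4 = 395.75
  light-blue: 1583 × 2/4 = 791.5
  white: 1583 × 1/4 = 395.75
χ² = Σ (O − E)² / E
  dark-blue: (382 − 395.75)² / 395.75 = 0.4777
  light-blue: (745 − 791.5)² / 791.5 = 2.7318
  white: (456 − 395.75)² / 395.75 = 9.1726
χ² = 0.4777 + 2.7318 + 9.1726 = 12.3821 ≈ 12.382

12.382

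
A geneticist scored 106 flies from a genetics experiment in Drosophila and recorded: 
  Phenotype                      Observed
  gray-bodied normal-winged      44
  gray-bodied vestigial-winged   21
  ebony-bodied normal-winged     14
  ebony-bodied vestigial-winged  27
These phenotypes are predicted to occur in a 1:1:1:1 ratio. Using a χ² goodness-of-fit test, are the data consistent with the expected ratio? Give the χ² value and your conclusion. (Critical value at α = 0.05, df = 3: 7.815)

Expected counts for N = 106 under a 1:1:1:1 ratio (total parts = 4):
  gray-bodied normal-winged: 106 × 1/4 = 26.5
  gray-bodied vestigial-winged: 106 × 1/4 = 26.5
  ebony-bodied normal-winged: 106 × 1/4 = 26.5
  ebony-bodied vestigial-winged: 106 × 1/4 = 26.5
χ² = Σ (O − E)² / E
  gray-bodied normal-winged: (44 − 26.5)² / 26.5 = 11.5566
  gray-bodied vestigial-winged: (21 − 26.5)² / 26.5 = 1.1415
  ebony-bodied normal-winged: (14 − 26.5)² / 26.5 = 5.8962
  ebony-bodied vestigial-winged: (27 − 26.5)² / 26.5 = 0.0094
χ² = 11.5566 + 1.1415 + 5.8962 + 0.0094 = 18.6037 ≈ 18.604
Degrees of freedom = 4 − 1 = 3; critical value at α = 0.05 is 7.815.
Since 18.604 > 7.815, we reject the null hypothesis — the data do not fit the 1:1:1:1 ratio.

18.604; not consistent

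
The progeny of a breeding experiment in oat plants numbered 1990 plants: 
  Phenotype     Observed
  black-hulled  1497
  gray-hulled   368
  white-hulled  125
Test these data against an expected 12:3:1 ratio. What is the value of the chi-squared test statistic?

0.087

Expected counts for N = 1990 under a 12:3:1 ratio (total parts = 16):
  black-hulled: 1990 × 12/16 = 1492.5
  gray-hulled: 1990 × 3/16 = 373.125
  white-hulled: 1990 × 1/16 = 124.375
χ² = Σ (O − E)² / E
  black-hulled: (1497 − 1492.5)² / 1492.5 = 0.0136
  gray-hulled: (368 − 373.125)² / 373.125 = 0.0704
  white-hulled: (125 − 124.375)² / 124.375 = 0.0031
χ² = 0.0136 + 0.0704 + 0.0031 = 0.0871 ≈ 0.087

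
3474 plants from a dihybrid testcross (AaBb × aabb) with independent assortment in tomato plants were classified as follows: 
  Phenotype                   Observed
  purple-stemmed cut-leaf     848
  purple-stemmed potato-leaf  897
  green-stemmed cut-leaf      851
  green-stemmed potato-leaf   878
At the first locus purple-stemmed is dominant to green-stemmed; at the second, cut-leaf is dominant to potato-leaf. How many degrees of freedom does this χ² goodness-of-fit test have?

A dihybrid testcross with independent assortment gives a 1:1:1:1 ratio.
A goodness-of-fit test with 4 phenotype classes has df = 4 − 1 = 3.

3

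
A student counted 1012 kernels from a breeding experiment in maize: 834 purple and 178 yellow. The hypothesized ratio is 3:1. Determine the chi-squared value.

29.644

Expected counts for N = 1012 under a 3:1 ratio (total parts = 4):
  purple: 1012 × 3/4 = 759
  yellow: 1012 × 1/4 = 253
χ² = Σ (O − E)² / E
  purple: (834 − 759)² / 759 = 7.4111
  yellow: (178 − 253)² / 253 = 22.2332
χ² = 7.4111 + 22.2332 = 29.6443 ≈ 29.644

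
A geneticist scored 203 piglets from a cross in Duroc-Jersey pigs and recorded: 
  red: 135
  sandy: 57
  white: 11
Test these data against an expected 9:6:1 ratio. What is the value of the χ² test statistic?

Total ratio parts = 16. Expected numbers out of 203:
  red: 203 × 9/16 = 114.1875
  sandy: 203 × 6/16 = 76.125
  white: 203 × 1/16 = 12.6875
χ² = Σ (O − E)² / E
  red: (135 − 114.1875)² / 114.1875 = 3.7934
  sandy: (57 − 76.125)² / 76.125 = 4.8048
  white: (11 − 12.6875)² / 12.6875 = 0.2244
χ² = 3.7934 + 4.8048 + 0.2244 = 8.8226 ≈ 8.823

8.823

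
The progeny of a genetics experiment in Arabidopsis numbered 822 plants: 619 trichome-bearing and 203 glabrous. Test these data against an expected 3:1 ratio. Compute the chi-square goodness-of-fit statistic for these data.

Expected counts for N = 822 under a 3:1 ratio (total parts = 4):
  trichome-bearing: 822 × 3/4 = 616.5
  glabrous: 822 × 1/4 = 205.5
χ² = Σ (O − E)² / E
  trichome-bearing: (619 − 616.5)² / 616.5 = 0.0101
  glabrous: (203 − 205.5)² / 205.5 = 0.0304
χ² = 0.0101 + 0.0304 = 0.0405 ≈ 0.041

0.041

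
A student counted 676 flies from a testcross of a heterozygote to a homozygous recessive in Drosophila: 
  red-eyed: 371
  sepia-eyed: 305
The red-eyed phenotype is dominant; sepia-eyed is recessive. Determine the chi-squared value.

A testcross of a heterozygote (Aa × aa) gives a 1:1 phenotypic ratio.
Under the 1:1 hypothesis (Σ ratio = 2, N = 676):
  red-eyed: 676 × 1/2 = 338
  sepia-eyed: 676 × 1/2 = 338
χ² = Σ (O − E)² / E
  red-eyed: (371 − 338)² / 338 = 3.2219
  sepia-eyed: (305 − 338)² / 338 = 3.2219
χ² = 3.2219 + 3.2219 = 6.4438 ≈ 6.444

6.444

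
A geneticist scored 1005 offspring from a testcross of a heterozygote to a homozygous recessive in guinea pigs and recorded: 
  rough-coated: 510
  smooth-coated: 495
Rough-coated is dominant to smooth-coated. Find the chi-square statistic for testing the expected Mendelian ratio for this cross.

A testcross of a heterozygote (Aa × aa) gives a 1:1 phenotypic ratio.
Total ratio parts = 2. Expected numbers out of 1005:
  rough-coated: 1005 × 1/2 = 502.5
  smooth-coated: 1005 × 1/2 = 502.5
χ² = Σ (O − E)² / E
  rough-coated: (510 − 502.5)² / 502.5 = 0.1119
  smooth-coated: (495 − 502.5)² / 502.5 = 0.1119
χ² = 0.1119 + 0.1119 = 0.2238 ≈ 0.224

0.224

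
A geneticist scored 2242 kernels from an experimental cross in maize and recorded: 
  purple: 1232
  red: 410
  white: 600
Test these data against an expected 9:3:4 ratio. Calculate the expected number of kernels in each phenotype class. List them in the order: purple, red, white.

1261.125, 420.375, 560.5

Under the 9:3:4 hypothesis (Σ ratio = 16, N = 2242):
  purple: 2242 × 9/16 = 1261.125
  red: 2242 × 3/16 = 420.375
  white: 2242 × 4/16 = 560.5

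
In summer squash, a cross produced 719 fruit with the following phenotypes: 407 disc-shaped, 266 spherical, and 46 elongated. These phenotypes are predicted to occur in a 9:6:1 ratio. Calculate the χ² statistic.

0.090

Total ratio parts = 16. Expected numbers out of 719:
  disc-shaped: 719 × 9/16 = 404.4375
  spherical: 719 × 6/16 = 269.625
  elongated: 719 × 1/16 = 44.9375
χ² = Σ (O − E)² / E
  disc-shaped: (407 − 404.4375)² / 404.4375 = 0.0162
  spherical: (266 − 269.625)² / 269.625 = 0.0487
  elongated: (46 − 44.9375)² / 44.9375 = 0.0251
χ² = 0.0162 + 0.0487 + 0.0251 = 0.090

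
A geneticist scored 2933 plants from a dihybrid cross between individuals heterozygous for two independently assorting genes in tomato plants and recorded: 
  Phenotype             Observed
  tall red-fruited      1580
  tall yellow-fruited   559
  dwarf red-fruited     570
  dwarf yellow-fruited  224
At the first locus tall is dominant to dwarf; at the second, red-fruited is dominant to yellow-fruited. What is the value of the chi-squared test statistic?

12.866

A dihybrid F₂ with independent assortment and complete dominance at both loci gives a 9:3:3:1 phenotypic ratio.
Total ratio parts = 16. Expected numbers out of 2933:
  tall red-fruited: 2933 × 9/16 = 1649.8125
  tall yellow-fruited: 2933 × 3/16 = 549.9375
  dwarf red-fruited: 2933 × 3/16 = 549.9375
  dwarf yellow-fruited: 2933 × 1/16 = 183.3125
χ² = Σ (O − E)² / E
  tall red-fruited: (1580 − 1649.8125)² / 1649.8125 = 2.9541
  tall yellow-fruited: (559 − 549.9375)² / 549.9375 = 0.1493
  dwarf red-fruited: (570 − 549.9375)² / 549.9375 = 0.7319
  dwarf yellow-fruited: (224 − 183.3125)² / 183.3125 = 9.0309
χ² = 2.9541 + 0.1493 + 0.7319 + 9.0309 = 12.8662 ≈ 12.866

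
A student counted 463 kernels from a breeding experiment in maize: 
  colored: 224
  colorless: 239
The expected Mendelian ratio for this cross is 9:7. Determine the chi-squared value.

Under the 9:7 hypothesis (Σ ratio = 16, N = 463):
  colored: 463 × 9/16 = 260.4375
  colorless: 463 × 7/16 = 202.5625
χ² = Σ (O − E)² / E
  colored: (224 − 260.4375)² / 260.4375 = 5.0979
  colorless: (239 − 202.5625)² / 202.5625 = 6.5545
χ² = 5.0979 + 6.5545 = 11.6524 ≈ 11.652

11.652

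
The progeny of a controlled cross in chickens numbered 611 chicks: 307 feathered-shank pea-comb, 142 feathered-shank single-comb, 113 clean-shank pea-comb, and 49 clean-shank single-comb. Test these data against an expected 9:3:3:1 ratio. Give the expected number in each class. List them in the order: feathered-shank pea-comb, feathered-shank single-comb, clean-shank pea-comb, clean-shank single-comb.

Total ratio parts = 16. Expected numbers out of 611:
  feathered-shank pea-comb: 611 × 9/16 = 343.6875
  feathered-shank single-comb: 611 × 3/16 = 114.5625
  clean-shank pea-comb: 611 × 3/16 = 114.5625
  clean-shank single-comb: 611 × 1/16 = 38.1875

343.6875, 114.5625, 114.5625, 38.1875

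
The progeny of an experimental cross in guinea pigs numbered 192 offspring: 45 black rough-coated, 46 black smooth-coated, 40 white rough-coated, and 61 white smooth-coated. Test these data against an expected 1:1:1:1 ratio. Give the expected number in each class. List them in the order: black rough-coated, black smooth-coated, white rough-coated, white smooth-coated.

48, 48, 48, 48

Under the 1:1:1:1 hypothesis (Σ ratio = 4, N = 192):
  black rough-coated: 192 × 1/4 = 48
  black smooth-coated: 192 × 1/4 = 48
  white rough-coated: 192 × 1/4 = 48
  white smooth-coated: 192 × 1/4 = 48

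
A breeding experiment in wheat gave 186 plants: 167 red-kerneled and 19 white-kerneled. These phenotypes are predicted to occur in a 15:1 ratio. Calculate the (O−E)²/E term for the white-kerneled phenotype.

Total ratio parts = 16. Expected numbers out of 186:
  red-kerneled: 186 × 15/16 = 174.375
  white-kerneled: 186 × 1/16 = 11.625
Contribution of white-kerneled: (19 − 11.625)² / 11.625 = 4.6788

4.679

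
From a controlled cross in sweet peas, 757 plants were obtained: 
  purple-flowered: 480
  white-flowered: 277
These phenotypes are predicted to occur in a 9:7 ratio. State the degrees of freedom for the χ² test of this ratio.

A goodness-of-fit test with 2 phenotype classes has df = 2 − 1 = 1.

1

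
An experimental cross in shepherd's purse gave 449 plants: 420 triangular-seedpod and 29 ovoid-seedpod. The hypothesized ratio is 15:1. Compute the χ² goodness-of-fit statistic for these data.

0.033

Total ratio parts = 16. Expected numbers out of 449:
  triangular-seedpod: 449 × 15/16 = 420.9375
  ovoid-seedpod: 449 × 1/16 = 28.0625
χ² = Σ (O − E)² / E
  triangular-seedpod: (420 − 420.9375)² / 420.9375 = 0.0021
  ovoid-seedpod: (29 − 28.0625)² / 28.0625 = 0.0313
χ² = 0.0021 + 0.0313 = 0.0334 ≈ 0.033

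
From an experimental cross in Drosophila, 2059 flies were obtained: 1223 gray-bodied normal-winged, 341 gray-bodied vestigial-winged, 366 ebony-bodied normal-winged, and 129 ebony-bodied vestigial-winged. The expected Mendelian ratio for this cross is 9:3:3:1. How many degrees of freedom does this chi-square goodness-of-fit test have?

A goodness-of-fit test with 4 phenotype classes has df = 4 − 1 = 3.

3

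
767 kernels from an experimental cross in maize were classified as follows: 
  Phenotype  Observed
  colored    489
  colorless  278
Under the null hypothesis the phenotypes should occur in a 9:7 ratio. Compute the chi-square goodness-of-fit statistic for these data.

Total ratio parts = 16. Expected numbers out of 767:
  colored: 767 × 9/16 = 431.4375
  colorless: 767 × 7/16 = 335.5625
χ² = Σ (O − E)² / E
  colored: (489 − 431.4375)² / 431.4375 = 7.6800
  colorless: (278 − 335.5625)² / 335.5625 = 9.8743
χ² = 7.6800 + 9.8743 = 17.5543 ≈ 17.554

17.554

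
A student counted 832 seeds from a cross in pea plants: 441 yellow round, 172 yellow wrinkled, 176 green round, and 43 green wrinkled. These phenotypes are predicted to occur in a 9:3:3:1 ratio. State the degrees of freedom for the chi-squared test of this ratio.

3

A goodness-of-fit test with 4 phenotype classes has df = 4 − 1 = 3.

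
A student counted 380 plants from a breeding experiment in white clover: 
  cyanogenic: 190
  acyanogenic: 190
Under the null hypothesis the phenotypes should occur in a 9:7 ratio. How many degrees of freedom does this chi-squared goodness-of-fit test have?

1

A goodness-of-fit test with 2 phenotype classes has df = 2 − 1 = 1.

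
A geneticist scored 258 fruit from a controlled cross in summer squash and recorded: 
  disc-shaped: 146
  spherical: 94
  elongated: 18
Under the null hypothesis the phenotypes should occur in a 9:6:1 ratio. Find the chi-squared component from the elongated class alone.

Expected counts for N = 258 under a 9:6:1 ratio (total parts = 16):
  disc-shaped: 258 × 9/16 = 145.125
  spherical: 258 × 6/16 = 96.75
  elongated: 258 × 1/16 = 16.125
Contribution of elongated: (18 − 16.125)² / 16.125 = 0.2180

0.218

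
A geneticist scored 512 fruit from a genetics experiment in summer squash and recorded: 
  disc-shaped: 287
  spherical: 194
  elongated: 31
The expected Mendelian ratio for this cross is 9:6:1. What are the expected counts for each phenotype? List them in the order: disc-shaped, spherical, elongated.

288, 192, 32

The 9:6:1 ratio has 16 parts, so with N = 512 the expected counts are:
  disc-shaped: 512 × 9/16 = 288
  spherical: 512 × 6/16 = 192
  elongated: 512 × 1/16 = 32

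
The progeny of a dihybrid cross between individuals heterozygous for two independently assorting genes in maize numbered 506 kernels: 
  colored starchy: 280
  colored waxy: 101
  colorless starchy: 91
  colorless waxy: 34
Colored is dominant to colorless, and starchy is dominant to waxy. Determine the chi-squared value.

0.807

A dihybrid F₂ with independent assortment and complete dominance at both loci gives a 9:3:3:1 phenotypic ratio.
The 9:3:3:1 ratio has 16 parts, so with N = 506 the expected counts are:
  colored starchy: 506 × 9/16 = 284.625
  colored waxy: 506 × 3/16 = 94.875
  colorless starchy: 506 × 3/16 = 94.875
  colorless waxy: 506 × 1/16 = 31.625
χ² = Σ (O − E)² / E
  colored starchy: (280 − 284.625)² / 284.625 = 0.0752
  colored waxy: (101 − 94.875)² / 94.875 = 0.3954
  colorless starchy: (91 − 94.875)² / 94.875 = 0.1583
  colorless waxy: (34 − 31.625)² / 31.625 = 0.1784
χ² = 0.0752 + 0.3954 + 0.1583 + 0.1784 = 0.8073 ≈ 0.807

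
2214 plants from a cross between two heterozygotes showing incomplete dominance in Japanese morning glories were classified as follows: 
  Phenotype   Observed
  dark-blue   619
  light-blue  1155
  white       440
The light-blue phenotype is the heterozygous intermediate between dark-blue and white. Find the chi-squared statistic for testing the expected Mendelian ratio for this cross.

33.107

With incomplete dominance, a heterozygote × heterozygote cross gives a 1:2:1 phenotypic ratio.
Under the 1:2:1 hypothesis (Σ ratio = 4, N = 2214):
  dark-blue: 2214 × 1/4 = 553.5
  light-blue: 2214 × 2/4 = 1107
  white: 2214 × 1/4 = 553.5
χ² = Σ (O − E)² / E
  dark-blue: (619 − 553.5)² / 553.5 = 7.7511
  light-blue: (1155 − 1107)² / 1107 = 2.0813
  white: (440 − 553.5)² / 553.5 = 23.2742
χ² = 7.7511 + 2.0813 + 23.2742 = 33.1066 ≈ 33.107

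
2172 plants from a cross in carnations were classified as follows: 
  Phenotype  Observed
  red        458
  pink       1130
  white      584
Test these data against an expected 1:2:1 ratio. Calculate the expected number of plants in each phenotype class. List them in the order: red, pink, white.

543, 1086, 543

Expected counts for N = 2172 under a 1:2:1 ratio (total parts = 4):
  red: 2172 × 1/4 = 543
  pink: 2172 × 2/4 = 1086
  white: 2172 × 1/4 = 543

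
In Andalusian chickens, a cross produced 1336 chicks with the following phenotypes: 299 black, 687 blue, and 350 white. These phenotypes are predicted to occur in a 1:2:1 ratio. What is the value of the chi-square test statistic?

The 1:2:1 ratio has 4 parts, so with N = 1336 the expected counts are:
  black: 1336 × 1/4 = 334
  blue: 1336 × 2/4 = 668
  white: 1336 × 1/4 = 334
χ² = Σ (O − E)² / E
  black: (299 − 334)² / 334 = 3.6677
  blue: (687 − 668)² / 668 = 0.5404
  white: (350 − 334)² / 334 = 0.7665
χ² = 3.6677 + 0.5404 + 0.7665 = 4.9746 ≈ 4.975

4.975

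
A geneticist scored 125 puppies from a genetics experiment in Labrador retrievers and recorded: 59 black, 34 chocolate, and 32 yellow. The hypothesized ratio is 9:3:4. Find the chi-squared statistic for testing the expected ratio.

Under the 9:3:4 hypothesis (Σ ratio = 16, N = 125):
  black: 125 × 9/16 = 70.3125
  chocolate: 125 × 3/16 = 23.4375
  yellow: 125 × 4/16 = 31.25
χ² = Σ (O − E)² / E
  black: (59 − 70.3125)² / 70.3125 = 1.8201
  chocolate: (34 − 23.4375)² / 23.4375 = 4.7602
  yellow: (32 − 31.25)² / 31.25 = 0.0180
χ² = 1.8201 + 4.7602 + 0.0180 = 6.5983 ≈ 6.598

6.598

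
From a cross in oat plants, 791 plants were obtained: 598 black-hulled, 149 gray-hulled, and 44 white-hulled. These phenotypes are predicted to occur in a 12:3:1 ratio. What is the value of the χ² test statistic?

0.639

The 12:3:1 ratio has 16 parts, so with N = 791 the expected counts are:
  black-hulled: 791 × 12/16 = 593.25
  gray-hulled: 791 × 3/16 = 148.3125
  white-hulled: 791 × 1/16 = 49.4375
χ² = Σ (O − E)² / E
  black-hulled: (598 − 593.25)² / 593.25 = 0.0380
  gray-hulled: (149 − 148.3125)² / 148.3125 = 0.0032
  white-hulled: (44 − 49.4375)² / 49.4375 = 0.5981
χ² = 0.0380 + 0.0032 + 0.5981 = 0.6393 ≈ 0.639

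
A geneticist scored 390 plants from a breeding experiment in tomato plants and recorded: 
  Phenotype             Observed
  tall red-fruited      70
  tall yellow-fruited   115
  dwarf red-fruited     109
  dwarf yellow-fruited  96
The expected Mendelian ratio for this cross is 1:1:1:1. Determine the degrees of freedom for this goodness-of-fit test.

A goodness-of-fit test with 4 phenotype classes has df = 4 − 1 = 3.

3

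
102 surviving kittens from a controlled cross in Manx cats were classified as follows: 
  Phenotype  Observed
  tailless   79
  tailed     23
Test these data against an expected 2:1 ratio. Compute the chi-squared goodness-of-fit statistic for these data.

5.338

Expected counts for N = 102 under a 2:1 ratio (total parts = 3):
  tailless: 102 × 2/3 = 68
  tailed: 102 × 1/3 = 34
χ² = Σ (O − E)² / E
  tailless: (79 − 68)² / 68 = 1.7794
  tailed: (23 − 34)² / 34 = 3.5588
χ² = 1.7794 + 3.5588 = 5.3382 ≈ 5.338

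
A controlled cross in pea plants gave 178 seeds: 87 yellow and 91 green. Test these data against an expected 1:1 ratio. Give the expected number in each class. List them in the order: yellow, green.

Expected counts for N = 178 under a 1:1 ratio (total parts = 2):
  yellow: 178 × 1/2 = 89
  green: 178 × 1/2 = 89

89, 89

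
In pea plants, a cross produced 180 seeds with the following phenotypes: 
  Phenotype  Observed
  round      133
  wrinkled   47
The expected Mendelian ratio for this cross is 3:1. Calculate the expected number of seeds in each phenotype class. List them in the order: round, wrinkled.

Expected counts for N = 180 under a 3:1 ratio (total parts = 4):
  round: 180 × 3/4 = 135
  wrinkled: 180 × 1/4 = 45

135, 45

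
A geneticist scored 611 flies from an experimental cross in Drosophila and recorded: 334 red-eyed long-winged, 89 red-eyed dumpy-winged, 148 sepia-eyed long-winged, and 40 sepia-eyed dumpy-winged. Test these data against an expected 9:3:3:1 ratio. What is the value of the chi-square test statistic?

15.822

Total ratio parts = 16. Expected numbers out of 611:
  red-eyed long-winged: 611 × 9/16 = 343.6875
  red-eyed dumpy-winged: 611 × 3/16 = 114.5625
  sepia-eyed long-winged: 611 × 3/16 = 114.5625
  sepia-eyed dumpy-winged: 611 × 1/16 = 38.1875
χ² = Σ (O − E)² / E
  red-eyed long-winged: (334 − 343.6875)² / 343.6875 = 0.2731
  red-eyed dumpy-winged: (89 − 114.5625)² / 114.5625 = 5.7038
  sepia-eyed long-winged: (148 − 114.5625)² / 114.5625 = 9.7594
  sepia-eyed dumpy-winged: (40 − 38.1875)² / 38.1875 = 0.0860
χ² = 0.2731 + 5.7038 + 9.7594 + 0.0860 = 15.8223 ≈ 15.822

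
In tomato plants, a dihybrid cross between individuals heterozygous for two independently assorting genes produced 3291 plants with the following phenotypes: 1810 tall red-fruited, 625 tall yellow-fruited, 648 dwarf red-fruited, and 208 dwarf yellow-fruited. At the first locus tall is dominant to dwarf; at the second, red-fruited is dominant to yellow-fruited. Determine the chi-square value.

A dihybrid F₂ with independent assortment and complete dominance at both loci gives a 9:3:3:1 phenotypic ratio.
Total ratio parts = 16. Expected numbers out of 3291:
  tall red-fruited: 3291 × 9/16 = 1851.1875
  tall yellow-fruited: 3291 × 3/16 = 617.0625
  dwarf red-fruited: 3291 × 3/16 = 617.0625
  dwarf yellow-fruited: 3291 × 1/16 = 205.6875
χ² = Σ (O − E)² / E
  tall red-fruited: (1810 − 1851.1875)² / 1851.1875 = 0.9164
  tall yellow-fruited: (625 − 617.0625)² / 617.0625 = 0.1021
  dwarf red-fruited: (648 − 617.0625)² / 617.0625 = 1.5511
  dwarf yellow-fruited: (208 − 205.6875)² / 205.6875 = 0.0260
χ² = 0.9164 + 0.1021 + 1.5511 + 0.0260 = 2.5956 ≈ 2.596

2.596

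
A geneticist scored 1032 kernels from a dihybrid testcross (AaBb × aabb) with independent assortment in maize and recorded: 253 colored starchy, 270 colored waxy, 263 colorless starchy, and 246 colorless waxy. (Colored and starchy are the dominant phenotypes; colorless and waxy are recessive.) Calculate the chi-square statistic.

A dihybrid testcross with independent assortment gives a 1:1:1:1 ratio.
Total ratio parts = 4. Expected numbers out of 1032:
  colored starchy: 1032 × 1/4 = 258
  colored waxy: 1032 × 1/4 = 258
  colorless starchy: 1032 × 1/4 = 258
  colorless waxy: 1032 × 1/4 = 258
χ² = Σ (O − E)² / E
  colored starchy: (253 − 258)² / 258 = 0.0969
  colored waxy: (270 − 258)² / 258 = 0.5581
  colorless starchy: (263 − 258)² / 258 = 0.0969
  colorless waxy: (246 − 258)² / 258 = 0.5581
χ² = 0.0969 + 0.5581 + 0.0969 + 0.5581 = 1.310

1.310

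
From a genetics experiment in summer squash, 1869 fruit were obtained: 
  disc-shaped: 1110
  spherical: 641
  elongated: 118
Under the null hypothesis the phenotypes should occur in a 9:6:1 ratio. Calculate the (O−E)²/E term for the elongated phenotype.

0.012

Total ratio parts = 16. Expected numbers out of 1869:
  disc-shaped: 1869 × 9/16 = 1051.3125
  spherical: 1869 × 6/16 = 700.875
  elongated: 1869 × 1/16 = 116.8125
Contribution of elongated: (118 − 116.8125)² / 116.8125 = 0.0121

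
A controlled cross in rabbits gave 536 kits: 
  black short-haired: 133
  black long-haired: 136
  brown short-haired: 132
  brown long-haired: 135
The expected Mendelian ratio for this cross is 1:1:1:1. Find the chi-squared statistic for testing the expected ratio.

Expected counts for N = 536 under a 1:1:1:1 ratio (total parts = 4):
  black short-haired: 536 × 1/4 = 134
  black long-haired: 536 × 1/4 = 134
  brown short-haired: 536 × 1/4 = 134
  brown long-haired: 536 × 1/4 = 134
χ² = Σ (O − E)² / E
  black short-haired: (133 − 134)² / 134 = 0.0075
  black long-haired: (136 − 134)² / 134 = 0.0299
  brown short-haired: (132 − 134)² / 134 = 0.0299
  brown long-haired: (135 − 134)² / 134 = 0.0075
χ² = 0.0075 + 0.0299 + 0.0299 + 0.0075 = 0.0748 ≈ 0.075

0.075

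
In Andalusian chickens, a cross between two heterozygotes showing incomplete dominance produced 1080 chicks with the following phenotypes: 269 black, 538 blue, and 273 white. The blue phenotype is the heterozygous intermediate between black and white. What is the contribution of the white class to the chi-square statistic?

0.033

With incomplete dominance, a heterozygote × heterozygote cross gives a 1:2:1 phenotypic ratio.
The 1:2:1 ratio has 4 parts, so with N = 1080 the expected counts are:
  black: 1080 × 1/4 = 270
  blue: 1080 × 2/4 = 540
  white: 1080 × 1/4 = 270
Contribution of white: (273 − 270)² / 270 = 0.0333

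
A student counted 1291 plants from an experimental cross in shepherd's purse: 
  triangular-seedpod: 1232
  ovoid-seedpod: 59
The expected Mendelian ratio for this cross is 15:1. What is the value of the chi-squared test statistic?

6.218

Under the 15:1 hypothesis (Σ ratio = 16, N = 1291):
  triangular-seedpod: 1291 × 15/16 = 1210.3125
  ovoid-seedpod: 1291 × 1/16 = 80.6875
χ² = Σ (O − E)² / E
  triangular-seedpod: (1232 − 1210.3125)² / 1210.3125 = 0.3886
  ovoid-seedpod: (59 − 80.6875)² / 80.6875 = 5.8293
χ² = 0.3886 + 5.8293 = 6.2179 ≈ 6.218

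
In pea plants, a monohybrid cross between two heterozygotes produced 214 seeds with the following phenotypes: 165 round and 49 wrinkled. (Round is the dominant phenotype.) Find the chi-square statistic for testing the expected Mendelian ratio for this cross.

0.505

For a monohybrid cross between heterozygotes with complete dominance, the expected phenotypic ratio is 3:1.
The 3:1 ratio has 4 parts, so with N = 214 the expected counts are:
  round: 214 × 3/4 = 160.5
  wrinkled: 214 × 1/4 = 53.5
χ² = Σ (O − E)² / E
  round: (165 − 160.5)² / 160.5 = 0.1262
  wrinkled: (49 − 53.5)² / 53.5 = 0.3785
χ² = 0.1262 + 0.3785 = 0.5047 ≈ 0.505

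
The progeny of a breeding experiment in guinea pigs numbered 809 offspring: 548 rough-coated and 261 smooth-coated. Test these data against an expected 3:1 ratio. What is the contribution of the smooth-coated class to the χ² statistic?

Under the 3:1 hypothesis (Σ ratio = 4, N = 809):
  rough-coated: 809 × 3/4 = 606.75
  smooth-coated: 809 × 1/4 = 202.25
Contribution of smooth-coated: (261 − 202.25)² / 202.25 = 17.0658

17.066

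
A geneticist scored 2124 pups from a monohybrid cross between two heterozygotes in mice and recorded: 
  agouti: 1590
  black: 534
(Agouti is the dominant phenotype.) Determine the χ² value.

0.023

For a monohybrid cross between heterozygotes with complete dominance, the expected phenotypic ratio is 3:1.
The 3:1 ratio has 4 parts, so with N = 2124 the expected counts are:
  agouti: 2124 × 3/4 = 1593
  black: 2124 × 1/4 = 531
χ² = Σ (O − E)² / E
  agouti: (1590 − 1593)² / 1593 = 0.0056
  black: (534 − 531)² / 531 = 0.0169
χ² = 0.0056 + 0.0169 = 0.0225 ≈ 0.023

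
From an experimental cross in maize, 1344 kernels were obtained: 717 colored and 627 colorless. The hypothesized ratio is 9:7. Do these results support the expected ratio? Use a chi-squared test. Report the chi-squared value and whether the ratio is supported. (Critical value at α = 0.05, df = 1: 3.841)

4.599; not consistent

The 9:7 ratio has 16 parts, so with N = 1344 the expected counts are:
  colored: 1344 × 9/16 = 756
  colorless: 1344 × 7/16 = 588
χ² = Σ (O − E)² / E
  colored: (717 − 756)² / 756 = 2.0119
  colorless: (627 − 588)² / 588 = 2.5867
χ² = 2.0119 + 2.5867 = 4.5986 ≈ 4.599
Degrees of freedom = 2 − 1 = 1; critical value at α = 0.05 is 3.841.
Since 4.599 > 3.841, we reject the null hypothesis — the data do not fit the 9:7 ratio.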